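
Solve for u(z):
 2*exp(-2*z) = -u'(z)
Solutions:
 u(z) = C1 + exp(-2*z)


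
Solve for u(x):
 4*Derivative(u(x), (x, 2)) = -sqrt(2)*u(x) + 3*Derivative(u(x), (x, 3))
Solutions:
 u(x) = C1*exp(x*(-2^(2/3)*(128 + 243*sqrt(2) + sqrt(-16384 + (128 + 243*sqrt(2))^2))^(1/3) - 32*2^(1/3)/(128 + 243*sqrt(2) + sqrt(-16384 + (128 + 243*sqrt(2))^2))^(1/3) + 16)/36)*sin(2^(1/3)*sqrt(3)*x*(-2^(1/3)*(128 + 243*sqrt(2) + sqrt(-16384 + (128 + 243*sqrt(2))^2))^(1/3) + 32/(128 + 243*sqrt(2) + sqrt(-16384 + (128 + 243*sqrt(2))^2))^(1/3))/36) + C2*exp(x*(-2^(2/3)*(128 + 243*sqrt(2) + sqrt(-16384 + (128 + 243*sqrt(2))^2))^(1/3) - 32*2^(1/3)/(128 + 243*sqrt(2) + sqrt(-16384 + (128 + 243*sqrt(2))^2))^(1/3) + 16)/36)*cos(2^(1/3)*sqrt(3)*x*(-2^(1/3)*(128 + 243*sqrt(2) + sqrt(-16384 + (128 + 243*sqrt(2))^2))^(1/3) + 32/(128 + 243*sqrt(2) + sqrt(-16384 + (128 + 243*sqrt(2))^2))^(1/3))/36) + C3*exp(x*(32*2^(1/3)/(128 + 243*sqrt(2) + sqrt(-16384 + (128 + 243*sqrt(2))^2))^(1/3) + 8 + 2^(2/3)*(128 + 243*sqrt(2) + sqrt(-16384 + (128 + 243*sqrt(2))^2))^(1/3))/18)


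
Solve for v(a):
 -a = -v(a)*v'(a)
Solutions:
 v(a) = -sqrt(C1 + a^2)
 v(a) = sqrt(C1 + a^2)


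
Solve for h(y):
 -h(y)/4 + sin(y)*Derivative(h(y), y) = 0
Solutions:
 h(y) = C1*(cos(y) - 1)^(1/8)/(cos(y) + 1)^(1/8)


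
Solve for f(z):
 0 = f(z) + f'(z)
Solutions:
 f(z) = C1*exp(-z)


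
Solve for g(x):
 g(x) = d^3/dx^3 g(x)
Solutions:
 g(x) = C3*exp(x) + (C1*sin(sqrt(3)*x/2) + C2*cos(sqrt(3)*x/2))*exp(-x/2)


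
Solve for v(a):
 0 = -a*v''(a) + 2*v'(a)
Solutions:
 v(a) = C1 + C2*a^3


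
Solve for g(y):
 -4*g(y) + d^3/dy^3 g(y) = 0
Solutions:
 g(y) = C3*exp(2^(2/3)*y) + (C1*sin(2^(2/3)*sqrt(3)*y/2) + C2*cos(2^(2/3)*sqrt(3)*y/2))*exp(-2^(2/3)*y/2)


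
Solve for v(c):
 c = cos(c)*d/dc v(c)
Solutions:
 v(c) = C1 + Integral(c/cos(c), c)


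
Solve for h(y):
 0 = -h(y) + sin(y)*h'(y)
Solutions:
 h(y) = C1*sqrt(cos(y) - 1)/sqrt(cos(y) + 1)


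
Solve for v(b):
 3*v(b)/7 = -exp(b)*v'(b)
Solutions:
 v(b) = C1*exp(3*exp(-b)/7)


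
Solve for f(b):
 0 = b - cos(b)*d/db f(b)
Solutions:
 f(b) = C1 + Integral(b/cos(b), b)


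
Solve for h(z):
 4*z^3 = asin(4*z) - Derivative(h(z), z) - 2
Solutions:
 h(z) = C1 - z^4 + z*asin(4*z) - 2*z + sqrt(1 - 16*z^2)/4


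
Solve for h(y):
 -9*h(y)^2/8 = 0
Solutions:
 h(y) = 0


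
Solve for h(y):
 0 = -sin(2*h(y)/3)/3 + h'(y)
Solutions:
 -y/3 + 3*log(cos(2*h(y)/3) - 1)/4 - 3*log(cos(2*h(y)/3) + 1)/4 = C1


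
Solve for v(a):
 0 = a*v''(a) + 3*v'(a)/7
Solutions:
 v(a) = C1 + C2*a^(4/7)


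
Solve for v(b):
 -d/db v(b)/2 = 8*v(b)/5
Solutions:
 v(b) = C1*exp(-16*b/5)


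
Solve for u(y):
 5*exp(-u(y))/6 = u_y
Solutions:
 u(y) = log(C1 + 5*y/6)


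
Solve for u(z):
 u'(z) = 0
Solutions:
 u(z) = C1


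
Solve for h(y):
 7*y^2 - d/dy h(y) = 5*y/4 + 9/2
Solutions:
 h(y) = C1 + 7*y^3/3 - 5*y^2/8 - 9*y/2


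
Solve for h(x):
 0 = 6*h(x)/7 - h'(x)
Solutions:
 h(x) = C1*exp(6*x/7)


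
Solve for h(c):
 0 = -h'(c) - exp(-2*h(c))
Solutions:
 h(c) = log(-sqrt(C1 - 2*c))
 h(c) = log(C1 - 2*c)/2


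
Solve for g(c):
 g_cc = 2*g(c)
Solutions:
 g(c) = C1*exp(-sqrt(2)*c) + C2*exp(sqrt(2)*c)


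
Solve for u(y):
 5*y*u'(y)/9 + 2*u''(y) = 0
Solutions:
 u(y) = C1 + C2*erf(sqrt(5)*y/6)


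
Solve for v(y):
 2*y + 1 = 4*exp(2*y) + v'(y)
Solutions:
 v(y) = C1 + y^2 + y - 2*exp(2*y)


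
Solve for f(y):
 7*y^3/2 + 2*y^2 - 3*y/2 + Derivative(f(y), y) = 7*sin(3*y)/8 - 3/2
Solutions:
 f(y) = C1 - 7*y^4/8 - 2*y^3/3 + 3*y^2/4 - 3*y/2 - 7*cos(3*y)/24


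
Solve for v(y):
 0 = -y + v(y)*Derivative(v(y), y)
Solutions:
 v(y) = -sqrt(C1 + y^2)
 v(y) = sqrt(C1 + y^2)


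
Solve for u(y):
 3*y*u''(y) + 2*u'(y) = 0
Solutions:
 u(y) = C1 + C2*y^(1/3)


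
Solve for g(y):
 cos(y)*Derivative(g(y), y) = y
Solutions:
 g(y) = C1 + Integral(y/cos(y), y)


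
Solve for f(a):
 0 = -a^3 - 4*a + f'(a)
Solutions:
 f(a) = C1 + a^4/4 + 2*a^2


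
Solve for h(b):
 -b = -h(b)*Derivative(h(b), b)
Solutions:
 h(b) = -sqrt(C1 + b^2)
 h(b) = sqrt(C1 + b^2)


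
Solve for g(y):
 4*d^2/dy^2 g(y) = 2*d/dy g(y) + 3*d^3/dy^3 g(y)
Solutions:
 g(y) = C1 + (C2*sin(sqrt(2)*y/3) + C3*cos(sqrt(2)*y/3))*exp(2*y/3)


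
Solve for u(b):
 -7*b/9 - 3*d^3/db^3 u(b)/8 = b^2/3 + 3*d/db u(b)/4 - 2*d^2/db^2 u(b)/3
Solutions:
 u(b) = C1 - 4*b^3/27 - 74*b^2/81 - 860*b/729 + (C2*sin(7*sqrt(2)*b/9) + C3*cos(7*sqrt(2)*b/9))*exp(8*b/9)


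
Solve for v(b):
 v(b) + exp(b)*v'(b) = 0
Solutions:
 v(b) = C1*exp(exp(-b))


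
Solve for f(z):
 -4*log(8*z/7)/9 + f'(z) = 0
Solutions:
 f(z) = C1 + 4*z*log(z)/9 - 4*z*log(7)/9 - 4*z/9 + 4*z*log(2)/3


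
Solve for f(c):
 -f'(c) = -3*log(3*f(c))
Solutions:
 -Integral(1/(log(_y) + log(3)), (_y, f(c)))/3 = C1 - c


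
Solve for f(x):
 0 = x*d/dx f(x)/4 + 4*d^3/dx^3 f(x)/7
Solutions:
 f(x) = C1 + Integral(C2*airyai(-2^(2/3)*7^(1/3)*x/4) + C3*airybi(-2^(2/3)*7^(1/3)*x/4), x)


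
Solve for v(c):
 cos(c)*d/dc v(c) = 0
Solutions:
 v(c) = C1


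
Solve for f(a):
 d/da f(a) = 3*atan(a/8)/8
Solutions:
 f(a) = C1 + 3*a*atan(a/8)/8 - 3*log(a^2 + 64)/2


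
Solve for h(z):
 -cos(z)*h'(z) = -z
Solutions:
 h(z) = C1 + Integral(z/cos(z), z)


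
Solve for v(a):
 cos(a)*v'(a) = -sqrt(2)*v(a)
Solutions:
 v(a) = C1*(sin(a) - 1)^(sqrt(2)/2)/(sin(a) + 1)^(sqrt(2)/2)


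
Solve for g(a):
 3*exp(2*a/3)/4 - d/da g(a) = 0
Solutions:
 g(a) = C1 + 9*exp(2*a/3)/8


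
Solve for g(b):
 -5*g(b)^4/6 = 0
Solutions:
 g(b) = 0


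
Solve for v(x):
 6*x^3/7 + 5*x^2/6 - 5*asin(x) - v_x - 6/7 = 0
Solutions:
 v(x) = C1 + 3*x^4/14 + 5*x^3/18 - 5*x*asin(x) - 6*x/7 - 5*sqrt(1 - x^2)


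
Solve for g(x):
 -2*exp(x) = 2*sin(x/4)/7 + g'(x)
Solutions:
 g(x) = C1 - 2*exp(x) + 8*cos(x/4)/7


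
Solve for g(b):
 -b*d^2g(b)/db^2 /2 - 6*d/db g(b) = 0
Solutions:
 g(b) = C1 + C2/b^11


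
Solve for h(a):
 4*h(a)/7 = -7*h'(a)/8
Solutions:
 h(a) = C1*exp(-32*a/49)


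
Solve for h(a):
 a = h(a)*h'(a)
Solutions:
 h(a) = -sqrt(C1 + a^2)
 h(a) = sqrt(C1 + a^2)


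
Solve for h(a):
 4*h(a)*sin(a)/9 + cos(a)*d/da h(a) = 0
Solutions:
 h(a) = C1*cos(a)^(4/9)


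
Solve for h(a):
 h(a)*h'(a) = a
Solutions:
 h(a) = -sqrt(C1 + a^2)
 h(a) = sqrt(C1 + a^2)


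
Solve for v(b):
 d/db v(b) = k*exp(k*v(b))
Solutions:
 v(b) = Piecewise((log(-1/(C1*k + b*k^2))/k, Ne(k, 0)), (nan, True))
 v(b) = Piecewise((C1 + b*k, Eq(k, 0)), (nan, True))


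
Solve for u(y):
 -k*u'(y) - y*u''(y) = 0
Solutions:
 u(y) = C1 + y^(1 - re(k))*(C2*sin(log(y)*Abs(im(k))) + C3*cos(log(y)*im(k)))


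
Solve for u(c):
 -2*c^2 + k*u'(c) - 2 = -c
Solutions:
 u(c) = C1 + 2*c^3/(3*k) - c^2/(2*k) + 2*c/k


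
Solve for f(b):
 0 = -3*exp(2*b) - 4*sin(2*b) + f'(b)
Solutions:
 f(b) = C1 + 3*exp(2*b)/2 - 2*cos(2*b)


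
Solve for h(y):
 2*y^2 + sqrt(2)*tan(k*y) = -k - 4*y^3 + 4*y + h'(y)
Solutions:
 h(y) = C1 + k*y + y^4 + 2*y^3/3 - 2*y^2 + sqrt(2)*Piecewise((-log(cos(k*y))/k, Ne(k, 0)), (0, True))


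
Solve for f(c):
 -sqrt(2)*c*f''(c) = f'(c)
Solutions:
 f(c) = C1 + C2*c^(1 - sqrt(2)/2)


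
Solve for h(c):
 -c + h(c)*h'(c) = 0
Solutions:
 h(c) = -sqrt(C1 + c^2)
 h(c) = sqrt(C1 + c^2)


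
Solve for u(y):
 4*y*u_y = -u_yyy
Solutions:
 u(y) = C1 + Integral(C2*airyai(-2^(2/3)*y) + C3*airybi(-2^(2/3)*y), y)


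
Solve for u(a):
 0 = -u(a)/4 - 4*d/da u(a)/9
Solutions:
 u(a) = C1*exp(-9*a/16)


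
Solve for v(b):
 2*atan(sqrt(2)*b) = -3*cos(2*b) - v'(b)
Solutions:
 v(b) = C1 - 2*b*atan(sqrt(2)*b) + sqrt(2)*log(2*b^2 + 1)/2 - 3*sin(2*b)/2


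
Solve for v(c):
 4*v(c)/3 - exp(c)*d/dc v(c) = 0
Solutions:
 v(c) = C1*exp(-4*exp(-c)/3)


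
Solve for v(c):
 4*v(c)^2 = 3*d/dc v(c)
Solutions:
 v(c) = -3/(C1 + 4*c)


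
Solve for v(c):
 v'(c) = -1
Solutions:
 v(c) = C1 - c


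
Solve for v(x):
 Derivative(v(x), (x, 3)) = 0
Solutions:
 v(x) = C1 + C2*x + C3*x^2


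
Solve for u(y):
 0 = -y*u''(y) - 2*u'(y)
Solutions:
 u(y) = C1 + C2/y


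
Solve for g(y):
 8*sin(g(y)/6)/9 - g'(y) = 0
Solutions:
 -8*y/9 + 3*log(cos(g(y)/6) - 1) - 3*log(cos(g(y)/6) + 1) = C1


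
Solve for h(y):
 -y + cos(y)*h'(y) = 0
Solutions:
 h(y) = C1 + Integral(y/cos(y), y)


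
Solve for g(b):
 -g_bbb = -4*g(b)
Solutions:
 g(b) = C3*exp(2^(2/3)*b) + (C1*sin(2^(2/3)*sqrt(3)*b/2) + C2*cos(2^(2/3)*sqrt(3)*b/2))*exp(-2^(2/3)*b/2)


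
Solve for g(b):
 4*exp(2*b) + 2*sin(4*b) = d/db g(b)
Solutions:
 g(b) = C1 + 2*exp(2*b) - cos(4*b)/2


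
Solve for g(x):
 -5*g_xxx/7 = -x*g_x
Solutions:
 g(x) = C1 + Integral(C2*airyai(5^(2/3)*7^(1/3)*x/5) + C3*airybi(5^(2/3)*7^(1/3)*x/5), x)


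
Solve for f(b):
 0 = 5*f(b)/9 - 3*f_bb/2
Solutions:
 f(b) = C1*exp(-sqrt(30)*b/9) + C2*exp(sqrt(30)*b/9)


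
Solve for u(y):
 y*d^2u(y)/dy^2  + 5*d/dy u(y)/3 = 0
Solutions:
 u(y) = C1 + C2/y^(2/3)


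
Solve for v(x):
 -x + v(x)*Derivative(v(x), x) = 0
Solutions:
 v(x) = -sqrt(C1 + x^2)
 v(x) = sqrt(C1 + x^2)


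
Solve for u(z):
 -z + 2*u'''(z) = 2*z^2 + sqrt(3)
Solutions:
 u(z) = C1 + C2*z + C3*z^2 + z^5/60 + z^4/48 + sqrt(3)*z^3/12


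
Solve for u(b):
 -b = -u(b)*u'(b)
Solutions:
 u(b) = -sqrt(C1 + b^2)
 u(b) = sqrt(C1 + b^2)


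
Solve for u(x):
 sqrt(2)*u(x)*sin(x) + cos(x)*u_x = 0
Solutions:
 u(x) = C1*cos(x)^(sqrt(2))


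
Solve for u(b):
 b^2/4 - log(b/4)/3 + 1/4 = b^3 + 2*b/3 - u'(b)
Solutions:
 u(b) = C1 + b^4/4 - b^3/12 + b^2/3 + b*log(b)/3 - 7*b/12 - 2*b*log(2)/3


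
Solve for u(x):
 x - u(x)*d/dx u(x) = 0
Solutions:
 u(x) = -sqrt(C1 + x^2)
 u(x) = sqrt(C1 + x^2)


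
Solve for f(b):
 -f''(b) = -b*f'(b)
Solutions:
 f(b) = C1 + C2*erfi(sqrt(2)*b/2)


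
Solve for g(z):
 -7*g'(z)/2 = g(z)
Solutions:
 g(z) = C1*exp(-2*z/7)


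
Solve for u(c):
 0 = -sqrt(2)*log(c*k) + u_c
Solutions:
 u(c) = C1 + sqrt(2)*c*log(c*k) - sqrt(2)*c


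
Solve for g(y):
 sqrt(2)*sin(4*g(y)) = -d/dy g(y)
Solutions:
 g(y) = -acos((-C1 - exp(8*sqrt(2)*y))/(C1 - exp(8*sqrt(2)*y)))/4 + pi/2
 g(y) = acos((-C1 - exp(8*sqrt(2)*y))/(C1 - exp(8*sqrt(2)*y)))/4


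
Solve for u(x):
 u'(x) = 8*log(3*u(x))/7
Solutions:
 -7*Integral(1/(log(_y) + log(3)), (_y, u(x)))/8 = C1 - x


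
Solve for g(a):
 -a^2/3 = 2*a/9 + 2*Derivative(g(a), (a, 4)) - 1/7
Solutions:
 g(a) = C1 + C2*a + C3*a^2 + C4*a^3 - a^6/2160 - a^5/1080 + a^4/336


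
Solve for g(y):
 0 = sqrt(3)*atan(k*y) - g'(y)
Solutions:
 g(y) = C1 + sqrt(3)*Piecewise((y*atan(k*y) - log(k^2*y^2 + 1)/(2*k), Ne(k, 0)), (0, True))


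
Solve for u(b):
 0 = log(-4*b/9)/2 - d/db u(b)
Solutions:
 u(b) = C1 + b*log(-b)/2 + b*(-log(3) - 1/2 + log(2))


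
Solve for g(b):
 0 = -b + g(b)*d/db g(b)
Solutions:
 g(b) = -sqrt(C1 + b^2)
 g(b) = sqrt(C1 + b^2)


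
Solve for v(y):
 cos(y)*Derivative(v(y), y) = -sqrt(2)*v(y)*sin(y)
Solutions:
 v(y) = C1*cos(y)^(sqrt(2))


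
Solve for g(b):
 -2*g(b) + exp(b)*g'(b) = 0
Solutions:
 g(b) = C1*exp(-2*exp(-b))


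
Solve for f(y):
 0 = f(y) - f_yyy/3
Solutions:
 f(y) = C3*exp(3^(1/3)*y) + (C1*sin(3^(5/6)*y/2) + C2*cos(3^(5/6)*y/2))*exp(-3^(1/3)*y/2)


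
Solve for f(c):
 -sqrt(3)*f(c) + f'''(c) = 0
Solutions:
 f(c) = C3*exp(3^(1/6)*c) + (C1*sin(3^(2/3)*c/2) + C2*cos(3^(2/3)*c/2))*exp(-3^(1/6)*c/2)


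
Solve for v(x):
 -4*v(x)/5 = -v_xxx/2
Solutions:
 v(x) = C3*exp(2*5^(2/3)*x/5) + (C1*sin(sqrt(3)*5^(2/3)*x/5) + C2*cos(sqrt(3)*5^(2/3)*x/5))*exp(-5^(2/3)*x/5)


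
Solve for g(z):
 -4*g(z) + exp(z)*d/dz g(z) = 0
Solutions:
 g(z) = C1*exp(-4*exp(-z))


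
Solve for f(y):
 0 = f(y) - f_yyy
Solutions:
 f(y) = C3*exp(y) + (C1*sin(sqrt(3)*y/2) + C2*cos(sqrt(3)*y/2))*exp(-y/2)


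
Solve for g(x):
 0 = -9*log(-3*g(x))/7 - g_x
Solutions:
 7*Integral(1/(log(-_y) + log(3)), (_y, g(x)))/9 = C1 - x


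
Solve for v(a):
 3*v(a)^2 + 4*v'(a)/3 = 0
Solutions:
 v(a) = 4/(C1 + 9*a)


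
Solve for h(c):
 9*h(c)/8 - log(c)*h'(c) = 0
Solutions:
 h(c) = C1*exp(9*li(c)/8)


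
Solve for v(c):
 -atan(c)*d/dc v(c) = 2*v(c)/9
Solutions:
 v(c) = C1*exp(-2*Integral(1/atan(c), c)/9)


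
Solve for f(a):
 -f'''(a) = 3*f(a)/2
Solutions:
 f(a) = C3*exp(-2^(2/3)*3^(1/3)*a/2) + (C1*sin(2^(2/3)*3^(5/6)*a/4) + C2*cos(2^(2/3)*3^(5/6)*a/4))*exp(2^(2/3)*3^(1/3)*a/4)


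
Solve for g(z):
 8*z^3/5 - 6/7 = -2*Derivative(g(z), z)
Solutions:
 g(z) = C1 - z^4/5 + 3*z/7


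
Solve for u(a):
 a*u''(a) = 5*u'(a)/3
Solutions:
 u(a) = C1 + C2*a^(8/3)


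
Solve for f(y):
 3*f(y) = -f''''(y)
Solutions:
 f(y) = (C1*sin(sqrt(2)*3^(1/4)*y/2) + C2*cos(sqrt(2)*3^(1/4)*y/2))*exp(-sqrt(2)*3^(1/4)*y/2) + (C3*sin(sqrt(2)*3^(1/4)*y/2) + C4*cos(sqrt(2)*3^(1/4)*y/2))*exp(sqrt(2)*3^(1/4)*y/2)


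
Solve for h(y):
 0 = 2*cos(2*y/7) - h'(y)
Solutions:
 h(y) = C1 + 7*sin(2*y/7)


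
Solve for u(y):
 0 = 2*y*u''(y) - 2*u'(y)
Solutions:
 u(y) = C1 + C2*y^2


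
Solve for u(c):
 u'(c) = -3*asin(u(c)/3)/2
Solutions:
 Integral(1/asin(_y/3), (_y, u(c))) = C1 - 3*c/2


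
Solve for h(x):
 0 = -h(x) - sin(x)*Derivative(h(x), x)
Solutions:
 h(x) = C1*sqrt(cos(x) + 1)/sqrt(cos(x) - 1)


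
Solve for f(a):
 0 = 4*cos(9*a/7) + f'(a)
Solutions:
 f(a) = C1 - 28*sin(9*a/7)/9


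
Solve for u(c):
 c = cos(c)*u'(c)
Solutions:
 u(c) = C1 + Integral(c/cos(c), c)


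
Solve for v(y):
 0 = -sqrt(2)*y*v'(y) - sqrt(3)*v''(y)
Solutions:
 v(y) = C1 + C2*erf(6^(3/4)*y/6)


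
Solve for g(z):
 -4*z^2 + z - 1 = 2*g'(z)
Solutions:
 g(z) = C1 - 2*z^3/3 + z^2/4 - z/2


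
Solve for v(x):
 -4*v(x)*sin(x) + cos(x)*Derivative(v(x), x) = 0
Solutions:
 v(x) = C1/cos(x)^4


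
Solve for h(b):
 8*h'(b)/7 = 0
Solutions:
 h(b) = C1


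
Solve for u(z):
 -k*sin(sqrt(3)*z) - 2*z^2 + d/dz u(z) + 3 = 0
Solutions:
 u(z) = C1 - sqrt(3)*k*cos(sqrt(3)*z)/3 + 2*z^3/3 - 3*z


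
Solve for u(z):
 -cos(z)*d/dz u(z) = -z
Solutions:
 u(z) = C1 + Integral(z/cos(z), z)


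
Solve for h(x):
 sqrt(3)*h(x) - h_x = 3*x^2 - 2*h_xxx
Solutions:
 h(x) = C1*exp(2^(1/3)*sqrt(3)*x*(2^(1/3)/(sqrt(79) + 9)^(1/3) + (sqrt(79) + 9)^(1/3))/12)*sin(2^(1/3)*x*(-(sqrt(79) + 9)^(1/3) + 2^(1/3)/(sqrt(79) + 9)^(1/3))/4) + C2*exp(2^(1/3)*sqrt(3)*x*(2^(1/3)/(sqrt(79) + 9)^(1/3) + (sqrt(79) + 9)^(1/3))/12)*cos(2^(1/3)*x*(-(sqrt(79) + 9)^(1/3) + 2^(1/3)/(sqrt(79) + 9)^(1/3))/4) + C3*exp(-2^(1/3)*sqrt(3)*x*(2^(1/3)/(sqrt(79) + 9)^(1/3) + (sqrt(79) + 9)^(1/3))/6) + sqrt(3)*x^2 + 2*x + 2*sqrt(3)/3


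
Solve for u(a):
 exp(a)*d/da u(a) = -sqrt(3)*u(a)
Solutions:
 u(a) = C1*exp(sqrt(3)*exp(-a))


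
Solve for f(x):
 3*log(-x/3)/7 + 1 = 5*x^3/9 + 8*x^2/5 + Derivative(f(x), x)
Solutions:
 f(x) = C1 - 5*x^4/36 - 8*x^3/15 + 3*x*log(-x)/7 + x*(4 - 3*log(3))/7


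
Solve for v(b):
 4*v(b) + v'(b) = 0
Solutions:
 v(b) = C1*exp(-4*b)


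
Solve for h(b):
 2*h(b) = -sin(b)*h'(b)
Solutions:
 h(b) = C1*(cos(b) + 1)/(cos(b) - 1)


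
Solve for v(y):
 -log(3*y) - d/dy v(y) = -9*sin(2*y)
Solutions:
 v(y) = C1 - y*log(y) - y*log(3) + y - 9*cos(2*y)/2


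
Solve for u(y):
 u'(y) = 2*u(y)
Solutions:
 u(y) = C1*exp(2*y)


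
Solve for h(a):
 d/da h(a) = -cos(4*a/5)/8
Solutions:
 h(a) = C1 - 5*sin(4*a/5)/32


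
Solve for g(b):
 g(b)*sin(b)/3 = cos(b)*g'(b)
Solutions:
 g(b) = C1/cos(b)^(1/3)


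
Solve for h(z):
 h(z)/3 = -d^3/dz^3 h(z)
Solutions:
 h(z) = C3*exp(-3^(2/3)*z/3) + (C1*sin(3^(1/6)*z/2) + C2*cos(3^(1/6)*z/2))*exp(3^(2/3)*z/6)


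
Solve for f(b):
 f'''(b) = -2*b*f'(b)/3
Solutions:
 f(b) = C1 + Integral(C2*airyai(-2^(1/3)*3^(2/3)*b/3) + C3*airybi(-2^(1/3)*3^(2/3)*b/3), b)


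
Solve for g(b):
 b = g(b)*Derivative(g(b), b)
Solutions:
 g(b) = -sqrt(C1 + b^2)
 g(b) = sqrt(C1 + b^2)


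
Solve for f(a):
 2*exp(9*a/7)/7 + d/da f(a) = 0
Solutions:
 f(a) = C1 - 2*exp(9*a/7)/9


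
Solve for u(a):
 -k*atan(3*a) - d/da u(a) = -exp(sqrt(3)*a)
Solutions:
 u(a) = C1 - k*(a*atan(3*a) - log(9*a^2 + 1)/6) + sqrt(3)*exp(sqrt(3)*a)/3


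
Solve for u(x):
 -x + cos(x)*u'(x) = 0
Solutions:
 u(x) = C1 + Integral(x/cos(x), x)


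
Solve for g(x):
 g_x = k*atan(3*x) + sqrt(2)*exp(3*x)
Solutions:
 g(x) = C1 + k*(x*atan(3*x) - log(9*x^2 + 1)/6) + sqrt(2)*exp(3*x)/3


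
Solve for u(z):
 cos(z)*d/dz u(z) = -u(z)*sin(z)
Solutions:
 u(z) = C1*cos(z)


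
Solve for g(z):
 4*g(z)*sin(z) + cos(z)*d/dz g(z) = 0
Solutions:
 g(z) = C1*cos(z)^4


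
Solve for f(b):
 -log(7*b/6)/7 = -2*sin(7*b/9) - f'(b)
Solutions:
 f(b) = C1 + b*log(b)/7 - b*log(6)/7 - b/7 + b*log(7)/7 + 18*cos(7*b/9)/7


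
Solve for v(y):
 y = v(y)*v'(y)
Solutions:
 v(y) = -sqrt(C1 + y^2)
 v(y) = sqrt(C1 + y^2)


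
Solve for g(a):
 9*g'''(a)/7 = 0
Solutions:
 g(a) = C1 + C2*a + C3*a^2


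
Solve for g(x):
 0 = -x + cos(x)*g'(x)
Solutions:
 g(x) = C1 + Integral(x/cos(x), x)


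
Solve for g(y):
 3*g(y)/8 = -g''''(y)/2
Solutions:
 g(y) = (C1*sin(3^(1/4)*y/2) + C2*cos(3^(1/4)*y/2))*exp(-3^(1/4)*y/2) + (C3*sin(3^(1/4)*y/2) + C4*cos(3^(1/4)*y/2))*exp(3^(1/4)*y/2)


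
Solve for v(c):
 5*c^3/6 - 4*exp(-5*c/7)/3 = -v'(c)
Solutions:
 v(c) = C1 - 5*c^4/24 - 28*exp(-5*c/7)/15


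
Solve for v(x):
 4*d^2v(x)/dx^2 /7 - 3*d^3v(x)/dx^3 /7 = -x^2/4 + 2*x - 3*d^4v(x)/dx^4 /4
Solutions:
 v(x) = C1 + C2*x - 7*x^4/192 + 91*x^3/192 + 105*x^2/64 + (C3*sin(10*sqrt(3)*x/21) + C4*cos(10*sqrt(3)*x/21))*exp(2*x/7)


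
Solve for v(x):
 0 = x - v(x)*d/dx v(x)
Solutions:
 v(x) = -sqrt(C1 + x^2)
 v(x) = sqrt(C1 + x^2)


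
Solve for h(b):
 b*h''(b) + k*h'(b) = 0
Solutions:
 h(b) = C1 + b^(1 - re(k))*(C2*sin(log(b)*Abs(im(k))) + C3*cos(log(b)*im(k)))


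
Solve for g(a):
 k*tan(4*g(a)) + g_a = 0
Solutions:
 g(a) = -asin(C1*exp(-4*a*k))/4 + pi/4
 g(a) = asin(C1*exp(-4*a*k))/4


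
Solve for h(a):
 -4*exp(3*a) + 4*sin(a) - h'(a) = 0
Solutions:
 h(a) = C1 - 4*exp(3*a)/3 - 4*cos(a)


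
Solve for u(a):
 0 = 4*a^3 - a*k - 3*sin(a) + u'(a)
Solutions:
 u(a) = C1 - a^4 + a^2*k/2 - 3*cos(a)


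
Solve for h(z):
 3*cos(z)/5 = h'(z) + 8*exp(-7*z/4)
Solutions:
 h(z) = C1 + 3*sin(z)/5 + 32*exp(-7*z/4)/7


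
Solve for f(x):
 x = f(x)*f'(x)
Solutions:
 f(x) = -sqrt(C1 + x^2)
 f(x) = sqrt(C1 + x^2)


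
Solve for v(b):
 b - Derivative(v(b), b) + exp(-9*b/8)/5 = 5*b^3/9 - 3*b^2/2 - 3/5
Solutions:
 v(b) = C1 - 5*b^4/36 + b^3/2 + b^2/2 + 3*b/5 - 8*exp(-9*b/8)/45


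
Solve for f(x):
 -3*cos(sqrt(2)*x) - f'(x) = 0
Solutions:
 f(x) = C1 - 3*sqrt(2)*sin(sqrt(2)*x)/2


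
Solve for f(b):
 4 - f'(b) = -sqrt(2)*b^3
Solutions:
 f(b) = C1 + sqrt(2)*b^4/4 + 4*b


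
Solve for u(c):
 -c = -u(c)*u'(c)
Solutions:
 u(c) = -sqrt(C1 + c^2)
 u(c) = sqrt(C1 + c^2)


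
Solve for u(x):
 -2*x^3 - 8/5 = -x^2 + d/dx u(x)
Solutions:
 u(x) = C1 - x^4/2 + x^3/3 - 8*x/5


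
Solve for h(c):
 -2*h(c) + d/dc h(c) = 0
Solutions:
 h(c) = C1*exp(2*c)


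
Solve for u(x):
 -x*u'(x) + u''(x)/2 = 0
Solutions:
 u(x) = C1 + C2*erfi(x)


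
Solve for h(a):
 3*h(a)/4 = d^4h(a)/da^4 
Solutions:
 h(a) = C1*exp(-sqrt(2)*3^(1/4)*a/2) + C2*exp(sqrt(2)*3^(1/4)*a/2) + C3*sin(sqrt(2)*3^(1/4)*a/2) + C4*cos(sqrt(2)*3^(1/4)*a/2)


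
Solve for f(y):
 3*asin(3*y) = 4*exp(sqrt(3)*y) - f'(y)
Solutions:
 f(y) = C1 - 3*y*asin(3*y) - sqrt(1 - 9*y^2) + 4*sqrt(3)*exp(sqrt(3)*y)/3


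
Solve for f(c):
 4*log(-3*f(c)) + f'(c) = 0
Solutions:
 Integral(1/(log(-_y) + log(3)), (_y, f(c)))/4 = C1 - c


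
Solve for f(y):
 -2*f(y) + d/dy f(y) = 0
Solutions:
 f(y) = C1*exp(2*y)


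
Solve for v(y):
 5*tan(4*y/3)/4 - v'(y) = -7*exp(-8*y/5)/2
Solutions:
 v(y) = C1 + 15*log(tan(4*y/3)^2 + 1)/32 - 35*exp(-8*y/5)/16


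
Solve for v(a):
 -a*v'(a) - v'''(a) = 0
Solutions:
 v(a) = C1 + Integral(C2*airyai(-a) + C3*airybi(-a), a)


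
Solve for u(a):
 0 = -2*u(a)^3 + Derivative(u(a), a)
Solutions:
 u(a) = -sqrt(2)*sqrt(-1/(C1 + 2*a))/2
 u(a) = sqrt(2)*sqrt(-1/(C1 + 2*a))/2


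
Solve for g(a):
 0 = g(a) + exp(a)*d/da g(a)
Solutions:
 g(a) = C1*exp(exp(-a))


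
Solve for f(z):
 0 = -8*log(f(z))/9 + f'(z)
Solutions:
 li(f(z)) = C1 + 8*z/9


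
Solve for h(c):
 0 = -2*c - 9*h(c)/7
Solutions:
 h(c) = -14*c/9


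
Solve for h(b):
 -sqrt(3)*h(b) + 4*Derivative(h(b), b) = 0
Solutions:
 h(b) = C1*exp(sqrt(3)*b/4)


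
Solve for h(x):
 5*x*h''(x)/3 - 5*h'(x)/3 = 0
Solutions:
 h(x) = C1 + C2*x^2


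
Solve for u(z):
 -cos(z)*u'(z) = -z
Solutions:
 u(z) = C1 + Integral(z/cos(z), z)


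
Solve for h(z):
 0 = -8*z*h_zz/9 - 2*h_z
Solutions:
 h(z) = C1 + C2/z^(5/4)


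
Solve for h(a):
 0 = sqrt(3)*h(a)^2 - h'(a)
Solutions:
 h(a) = -1/(C1 + sqrt(3)*a)


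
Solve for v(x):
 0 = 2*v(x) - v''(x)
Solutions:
 v(x) = C1*exp(-sqrt(2)*x) + C2*exp(sqrt(2)*x)


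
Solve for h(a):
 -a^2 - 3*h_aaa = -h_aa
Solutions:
 h(a) = C1 + C2*a + C3*exp(a/3) + a^4/12 + a^3 + 9*a^2


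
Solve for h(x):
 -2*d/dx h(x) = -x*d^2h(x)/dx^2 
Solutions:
 h(x) = C1 + C2*x^3


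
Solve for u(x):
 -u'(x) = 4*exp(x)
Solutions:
 u(x) = C1 - 4*exp(x)


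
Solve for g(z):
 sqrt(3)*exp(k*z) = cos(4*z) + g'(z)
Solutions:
 g(z) = C1 - sin(4*z)/4 + sqrt(3)*exp(k*z)/k


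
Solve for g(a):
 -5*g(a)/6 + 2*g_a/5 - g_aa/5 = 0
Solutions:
 g(a) = (C1*sin(sqrt(114)*a/6) + C2*cos(sqrt(114)*a/6))*exp(a)


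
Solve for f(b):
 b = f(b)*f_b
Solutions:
 f(b) = -sqrt(C1 + b^2)
 f(b) = sqrt(C1 + b^2)


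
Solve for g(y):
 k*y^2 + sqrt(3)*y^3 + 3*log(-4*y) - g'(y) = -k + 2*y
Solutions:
 g(y) = C1 + k*y^3/3 + sqrt(3)*y^4/4 - y^2 + y*(k - 3 + 6*log(2)) + 3*y*log(-y)


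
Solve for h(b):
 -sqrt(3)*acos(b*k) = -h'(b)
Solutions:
 h(b) = C1 + sqrt(3)*Piecewise((b*acos(b*k) - sqrt(-b^2*k^2 + 1)/k, Ne(k, 0)), (pi*b/2, True))


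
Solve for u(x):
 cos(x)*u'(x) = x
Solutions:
 u(x) = C1 + Integral(x/cos(x), x)


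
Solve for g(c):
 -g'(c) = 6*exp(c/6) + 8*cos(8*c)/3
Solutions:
 g(c) = C1 - 36*exp(c/6) - sin(8*c)/3


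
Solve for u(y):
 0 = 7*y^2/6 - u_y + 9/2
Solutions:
 u(y) = C1 + 7*y^3/18 + 9*y/2


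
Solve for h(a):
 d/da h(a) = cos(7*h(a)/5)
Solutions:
 -a - 5*log(sin(7*h(a)/5) - 1)/14 + 5*log(sin(7*h(a)/5) + 1)/14 = C1


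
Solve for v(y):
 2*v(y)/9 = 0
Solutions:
 v(y) = 0


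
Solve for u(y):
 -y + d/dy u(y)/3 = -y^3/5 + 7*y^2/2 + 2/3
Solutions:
 u(y) = C1 - 3*y^4/20 + 7*y^3/2 + 3*y^2/2 + 2*y


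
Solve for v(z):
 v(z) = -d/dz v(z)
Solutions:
 v(z) = C1*exp(-z)


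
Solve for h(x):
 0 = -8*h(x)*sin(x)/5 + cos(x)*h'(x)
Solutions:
 h(x) = C1/cos(x)^(8/5)


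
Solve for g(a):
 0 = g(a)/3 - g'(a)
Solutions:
 g(a) = C1*exp(a/3)


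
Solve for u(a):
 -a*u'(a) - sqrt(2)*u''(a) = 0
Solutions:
 u(a) = C1 + C2*erf(2^(1/4)*a/2)


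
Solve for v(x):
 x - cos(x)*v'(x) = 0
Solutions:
 v(x) = C1 + Integral(x/cos(x), x)


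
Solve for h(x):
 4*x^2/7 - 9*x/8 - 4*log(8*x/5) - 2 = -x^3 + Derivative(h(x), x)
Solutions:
 h(x) = C1 + x^4/4 + 4*x^3/21 - 9*x^2/16 - 4*x*log(x) - 12*x*log(2) + 2*x + 4*x*log(5)


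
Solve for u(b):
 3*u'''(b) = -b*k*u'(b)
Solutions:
 u(b) = C1 + Integral(C2*airyai(3^(2/3)*b*(-k)^(1/3)/3) + C3*airybi(3^(2/3)*b*(-k)^(1/3)/3), b)


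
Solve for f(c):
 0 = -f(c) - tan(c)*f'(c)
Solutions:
 f(c) = C1/sin(c)


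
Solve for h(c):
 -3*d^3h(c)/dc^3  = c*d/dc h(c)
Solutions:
 h(c) = C1 + Integral(C2*airyai(-3^(2/3)*c/3) + C3*airybi(-3^(2/3)*c/3), c)


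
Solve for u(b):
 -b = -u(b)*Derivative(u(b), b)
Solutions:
 u(b) = -sqrt(C1 + b^2)
 u(b) = sqrt(C1 + b^2)


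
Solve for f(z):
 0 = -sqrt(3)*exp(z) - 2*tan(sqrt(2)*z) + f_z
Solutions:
 f(z) = C1 + sqrt(3)*exp(z) - sqrt(2)*log(cos(sqrt(2)*z))


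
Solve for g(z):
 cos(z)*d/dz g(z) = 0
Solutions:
 g(z) = C1


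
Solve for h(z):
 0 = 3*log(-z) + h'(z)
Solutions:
 h(z) = C1 - 3*z*log(-z) + 3*z


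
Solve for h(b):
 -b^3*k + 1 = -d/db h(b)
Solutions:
 h(b) = C1 + b^4*k/4 - b


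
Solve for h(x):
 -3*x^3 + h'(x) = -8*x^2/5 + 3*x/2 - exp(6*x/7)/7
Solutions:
 h(x) = C1 + 3*x^4/4 - 8*x^3/15 + 3*x^2/4 - exp(6*x/7)/6


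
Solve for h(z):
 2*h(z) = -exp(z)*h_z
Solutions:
 h(z) = C1*exp(2*exp(-z))


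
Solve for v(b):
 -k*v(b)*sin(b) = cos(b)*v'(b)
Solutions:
 v(b) = C1*exp(k*log(cos(b)))


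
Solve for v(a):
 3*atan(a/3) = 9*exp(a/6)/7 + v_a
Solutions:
 v(a) = C1 + 3*a*atan(a/3) - 54*exp(a/6)/7 - 9*log(a^2 + 9)/2


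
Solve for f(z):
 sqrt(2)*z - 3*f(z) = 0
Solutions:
 f(z) = sqrt(2)*z/3


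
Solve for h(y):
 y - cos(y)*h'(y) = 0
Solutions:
 h(y) = C1 + Integral(y/cos(y), y)


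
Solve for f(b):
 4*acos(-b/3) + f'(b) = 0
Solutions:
 f(b) = C1 - 4*b*acos(-b/3) - 4*sqrt(9 - b^2)


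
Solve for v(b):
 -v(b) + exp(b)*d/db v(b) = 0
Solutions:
 v(b) = C1*exp(-exp(-b))


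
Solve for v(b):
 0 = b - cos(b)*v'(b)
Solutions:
 v(b) = C1 + Integral(b/cos(b), b)


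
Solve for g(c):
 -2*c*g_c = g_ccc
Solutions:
 g(c) = C1 + Integral(C2*airyai(-2^(1/3)*c) + C3*airybi(-2^(1/3)*c), c)


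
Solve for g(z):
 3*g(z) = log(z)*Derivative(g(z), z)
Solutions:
 g(z) = C1*exp(3*li(z))


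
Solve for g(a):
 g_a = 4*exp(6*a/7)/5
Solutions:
 g(a) = C1 + 14*exp(6*a/7)/15


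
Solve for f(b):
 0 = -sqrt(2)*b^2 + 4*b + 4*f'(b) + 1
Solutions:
 f(b) = C1 + sqrt(2)*b^3/12 - b^2/2 - b/4


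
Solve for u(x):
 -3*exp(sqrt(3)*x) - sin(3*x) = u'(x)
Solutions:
 u(x) = C1 - sqrt(3)*exp(sqrt(3)*x) + cos(3*x)/3


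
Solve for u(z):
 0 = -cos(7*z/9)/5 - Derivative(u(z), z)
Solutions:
 u(z) = C1 - 9*sin(7*z/9)/35


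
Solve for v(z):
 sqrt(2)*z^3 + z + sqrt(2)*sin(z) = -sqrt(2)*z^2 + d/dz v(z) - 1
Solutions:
 v(z) = C1 + sqrt(2)*z^4/4 + sqrt(2)*z^3/3 + z^2/2 + z - sqrt(2)*cos(z)


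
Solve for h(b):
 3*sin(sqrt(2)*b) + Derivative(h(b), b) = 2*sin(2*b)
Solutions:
 h(b) = C1 - cos(2*b) + 3*sqrt(2)*cos(sqrt(2)*b)/2


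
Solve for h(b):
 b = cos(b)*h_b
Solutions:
 h(b) = C1 + Integral(b/cos(b), b)


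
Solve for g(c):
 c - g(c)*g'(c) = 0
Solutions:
 g(c) = -sqrt(C1 + c^2)
 g(c) = sqrt(C1 + c^2)


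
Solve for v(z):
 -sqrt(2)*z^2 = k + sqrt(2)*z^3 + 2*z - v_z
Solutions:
 v(z) = C1 + k*z + sqrt(2)*z^4/4 + sqrt(2)*z^3/3 + z^2


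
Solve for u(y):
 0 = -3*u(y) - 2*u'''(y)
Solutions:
 u(y) = C3*exp(-2^(2/3)*3^(1/3)*y/2) + (C1*sin(2^(2/3)*3^(5/6)*y/4) + C2*cos(2^(2/3)*3^(5/6)*y/4))*exp(2^(2/3)*3^(1/3)*y/4)


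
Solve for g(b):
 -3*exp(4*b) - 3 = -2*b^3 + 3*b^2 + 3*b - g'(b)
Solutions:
 g(b) = C1 - b^4/2 + b^3 + 3*b^2/2 + 3*b + 3*exp(4*b)/4


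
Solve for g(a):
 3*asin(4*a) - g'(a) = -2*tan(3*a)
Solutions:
 g(a) = C1 + 3*a*asin(4*a) + 3*sqrt(1 - 16*a^2)/4 - 2*log(cos(3*a))/3


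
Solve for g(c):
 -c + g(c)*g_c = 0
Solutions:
 g(c) = -sqrt(C1 + c^2)
 g(c) = sqrt(C1 + c^2)


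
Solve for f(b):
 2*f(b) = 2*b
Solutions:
 f(b) = b


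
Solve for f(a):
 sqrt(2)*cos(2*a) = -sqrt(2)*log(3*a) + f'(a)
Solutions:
 f(a) = C1 + sqrt(2)*a*(log(a) - 1) + sqrt(2)*a*log(3) + sqrt(2)*sin(2*a)/2


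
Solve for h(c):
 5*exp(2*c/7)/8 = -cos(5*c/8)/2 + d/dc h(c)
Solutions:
 h(c) = C1 + 35*exp(2*c/7)/16 + 4*sin(5*c/8)/5


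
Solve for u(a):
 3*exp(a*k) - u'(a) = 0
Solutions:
 u(a) = C1 + 3*exp(a*k)/k


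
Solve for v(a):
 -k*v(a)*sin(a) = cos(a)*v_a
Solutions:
 v(a) = C1*exp(k*log(cos(a)))


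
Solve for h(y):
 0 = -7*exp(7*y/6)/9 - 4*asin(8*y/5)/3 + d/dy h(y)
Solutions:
 h(y) = C1 + 4*y*asin(8*y/5)/3 + sqrt(25 - 64*y^2)/6 + 2*exp(7*y/6)/3


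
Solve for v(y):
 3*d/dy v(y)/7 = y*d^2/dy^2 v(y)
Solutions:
 v(y) = C1 + C2*y^(10/7)


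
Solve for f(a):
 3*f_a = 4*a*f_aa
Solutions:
 f(a) = C1 + C2*a^(7/4)


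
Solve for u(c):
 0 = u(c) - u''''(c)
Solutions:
 u(c) = C1*exp(-c) + C2*exp(c) + C3*sin(c) + C4*cos(c)


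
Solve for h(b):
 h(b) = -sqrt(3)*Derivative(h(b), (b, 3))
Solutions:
 h(b) = C3*exp(-3^(5/6)*b/3) + (C1*sin(3^(1/3)*b/2) + C2*cos(3^(1/3)*b/2))*exp(3^(5/6)*b/6)


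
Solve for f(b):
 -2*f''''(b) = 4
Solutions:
 f(b) = C1 + C2*b + C3*b^2 + C4*b^3 - b^4/12


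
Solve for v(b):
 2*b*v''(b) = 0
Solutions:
 v(b) = C1 + C2*b


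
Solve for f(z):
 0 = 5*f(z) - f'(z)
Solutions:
 f(z) = C1*exp(5*z)


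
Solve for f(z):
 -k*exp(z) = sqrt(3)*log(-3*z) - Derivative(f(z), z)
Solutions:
 f(z) = C1 + k*exp(z) + sqrt(3)*z*log(-z) + sqrt(3)*z*(-1 + log(3))


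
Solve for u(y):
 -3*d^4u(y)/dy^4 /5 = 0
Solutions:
 u(y) = C1 + C2*y + C3*y^2 + C4*y^3


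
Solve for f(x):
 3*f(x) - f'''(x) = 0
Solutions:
 f(x) = C3*exp(3^(1/3)*x) + (C1*sin(3^(5/6)*x/2) + C2*cos(3^(5/6)*x/2))*exp(-3^(1/3)*x/2)


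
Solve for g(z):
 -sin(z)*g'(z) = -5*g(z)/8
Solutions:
 g(z) = C1*(cos(z) - 1)^(5/16)/(cos(z) + 1)^(5/16)


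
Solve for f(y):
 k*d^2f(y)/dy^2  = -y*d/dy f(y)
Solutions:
 f(y) = C1 + C2*sqrt(k)*erf(sqrt(2)*y*sqrt(1/k)/2)


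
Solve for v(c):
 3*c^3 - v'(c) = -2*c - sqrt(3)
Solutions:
 v(c) = C1 + 3*c^4/4 + c^2 + sqrt(3)*c


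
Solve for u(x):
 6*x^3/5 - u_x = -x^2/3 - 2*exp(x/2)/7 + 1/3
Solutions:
 u(x) = C1 + 3*x^4/10 + x^3/9 - x/3 + 4*exp(x/2)/7


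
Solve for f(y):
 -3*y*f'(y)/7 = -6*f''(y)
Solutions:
 f(y) = C1 + C2*erfi(sqrt(7)*y/14)


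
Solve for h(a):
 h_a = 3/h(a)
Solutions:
 h(a) = -sqrt(C1 + 6*a)
 h(a) = sqrt(C1 + 6*a)


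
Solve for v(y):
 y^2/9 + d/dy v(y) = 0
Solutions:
 v(y) = C1 - y^3/27


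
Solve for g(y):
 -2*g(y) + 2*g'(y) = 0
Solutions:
 g(y) = C1*exp(y)


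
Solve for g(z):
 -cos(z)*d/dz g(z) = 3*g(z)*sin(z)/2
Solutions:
 g(z) = C1*cos(z)^(3/2)


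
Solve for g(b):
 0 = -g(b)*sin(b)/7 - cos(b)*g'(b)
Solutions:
 g(b) = C1*cos(b)^(1/7)


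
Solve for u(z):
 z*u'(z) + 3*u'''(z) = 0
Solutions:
 u(z) = C1 + Integral(C2*airyai(-3^(2/3)*z/3) + C3*airybi(-3^(2/3)*z/3), z)


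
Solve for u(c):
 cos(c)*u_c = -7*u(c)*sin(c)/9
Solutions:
 u(c) = C1*cos(c)^(7/9)


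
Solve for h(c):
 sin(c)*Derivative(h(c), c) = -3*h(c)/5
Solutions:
 h(c) = C1*(cos(c) + 1)^(3/10)/(cos(c) - 1)^(3/10)


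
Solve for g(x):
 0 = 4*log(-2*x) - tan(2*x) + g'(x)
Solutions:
 g(x) = C1 - 4*x*log(-x) - 4*x*log(2) + 4*x - log(cos(2*x))/2


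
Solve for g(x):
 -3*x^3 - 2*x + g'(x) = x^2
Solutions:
 g(x) = C1 + 3*x^4/4 + x^3/3 + x^2


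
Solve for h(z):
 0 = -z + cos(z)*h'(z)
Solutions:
 h(z) = C1 + Integral(z/cos(z), z)


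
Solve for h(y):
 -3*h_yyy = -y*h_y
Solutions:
 h(y) = C1 + Integral(C2*airyai(3^(2/3)*y/3) + C3*airybi(3^(2/3)*y/3), y)


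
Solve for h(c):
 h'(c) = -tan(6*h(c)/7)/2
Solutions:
 h(c) = -7*asin(C1*exp(-3*c/7))/6 + 7*pi/6
 h(c) = 7*asin(C1*exp(-3*c/7))/6


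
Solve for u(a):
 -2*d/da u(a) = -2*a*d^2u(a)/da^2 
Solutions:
 u(a) = C1 + C2*a^2


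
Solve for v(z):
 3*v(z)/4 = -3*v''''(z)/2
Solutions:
 v(z) = (C1*sin(2^(1/4)*z/2) + C2*cos(2^(1/4)*z/2))*exp(-2^(1/4)*z/2) + (C3*sin(2^(1/4)*z/2) + C4*cos(2^(1/4)*z/2))*exp(2^(1/4)*z/2)


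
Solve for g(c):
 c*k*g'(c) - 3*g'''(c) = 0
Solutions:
 g(c) = C1 + Integral(C2*airyai(3^(2/3)*c*k^(1/3)/3) + C3*airybi(3^(2/3)*c*k^(1/3)/3), c)


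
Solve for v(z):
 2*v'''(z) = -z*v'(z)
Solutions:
 v(z) = C1 + Integral(C2*airyai(-2^(2/3)*z/2) + C3*airybi(-2^(2/3)*z/2), z)


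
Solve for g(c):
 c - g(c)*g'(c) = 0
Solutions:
 g(c) = -sqrt(C1 + c^2)
 g(c) = sqrt(C1 + c^2)


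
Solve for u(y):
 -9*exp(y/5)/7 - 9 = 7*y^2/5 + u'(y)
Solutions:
 u(y) = C1 - 7*y^3/15 - 9*y - 45*exp(y/5)/7


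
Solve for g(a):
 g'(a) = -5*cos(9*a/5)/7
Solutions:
 g(a) = C1 - 25*sin(9*a/5)/63


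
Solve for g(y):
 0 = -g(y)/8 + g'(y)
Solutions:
 g(y) = C1*exp(y/8)


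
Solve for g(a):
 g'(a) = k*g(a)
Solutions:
 g(a) = C1*exp(a*k)


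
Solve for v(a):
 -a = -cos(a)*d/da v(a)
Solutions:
 v(a) = C1 + Integral(a/cos(a), a)


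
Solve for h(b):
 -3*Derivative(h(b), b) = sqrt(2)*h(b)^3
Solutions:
 h(b) = -sqrt(6)*sqrt(-1/(C1 - sqrt(2)*b))/2
 h(b) = sqrt(6)*sqrt(-1/(C1 - sqrt(2)*b))/2


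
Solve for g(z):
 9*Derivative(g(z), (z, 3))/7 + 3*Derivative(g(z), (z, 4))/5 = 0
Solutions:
 g(z) = C1 + C2*z + C3*z^2 + C4*exp(-15*z/7)


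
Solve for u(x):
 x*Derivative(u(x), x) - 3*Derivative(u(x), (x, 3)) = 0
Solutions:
 u(x) = C1 + Integral(C2*airyai(3^(2/3)*x/3) + C3*airybi(3^(2/3)*x/3), x)


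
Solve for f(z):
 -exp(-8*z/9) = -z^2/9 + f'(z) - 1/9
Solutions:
 f(z) = C1 + z^3/27 + z/9 + 9*exp(-8*z/9)/8


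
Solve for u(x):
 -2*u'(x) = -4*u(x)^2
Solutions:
 u(x) = -1/(C1 + 2*x)


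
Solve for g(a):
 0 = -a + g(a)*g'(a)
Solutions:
 g(a) = -sqrt(C1 + a^2)
 g(a) = sqrt(C1 + a^2)


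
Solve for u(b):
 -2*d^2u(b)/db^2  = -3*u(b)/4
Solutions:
 u(b) = C1*exp(-sqrt(6)*b/4) + C2*exp(sqrt(6)*b/4)


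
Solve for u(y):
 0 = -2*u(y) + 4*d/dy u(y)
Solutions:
 u(y) = C1*exp(y/2)


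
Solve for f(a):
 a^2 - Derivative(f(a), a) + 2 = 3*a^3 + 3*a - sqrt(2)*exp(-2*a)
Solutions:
 f(a) = C1 - 3*a^4/4 + a^3/3 - 3*a^2/2 + 2*a - sqrt(2)*exp(-2*a)/2


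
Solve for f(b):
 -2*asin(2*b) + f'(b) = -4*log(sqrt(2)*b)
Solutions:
 f(b) = C1 - 4*b*log(b) + 2*b*asin(2*b) - 2*b*log(2) + 4*b + sqrt(1 - 4*b^2)


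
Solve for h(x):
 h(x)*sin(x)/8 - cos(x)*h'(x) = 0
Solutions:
 h(x) = C1/cos(x)^(1/8)


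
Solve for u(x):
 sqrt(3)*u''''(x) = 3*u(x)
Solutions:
 u(x) = C1*exp(-3^(1/8)*x) + C2*exp(3^(1/8)*x) + C3*sin(3^(1/8)*x) + C4*cos(3^(1/8)*x)


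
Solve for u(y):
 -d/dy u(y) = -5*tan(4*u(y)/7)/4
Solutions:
 u(y) = -7*asin(C1*exp(5*y/7))/4 + 7*pi/4
 u(y) = 7*asin(C1*exp(5*y/7))/4


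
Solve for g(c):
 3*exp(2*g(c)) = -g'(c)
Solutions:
 g(c) = log(-sqrt(-1/(C1 - 3*c))) - log(2)/2
 g(c) = log(-1/(C1 - 3*c))/2 - log(2)/2


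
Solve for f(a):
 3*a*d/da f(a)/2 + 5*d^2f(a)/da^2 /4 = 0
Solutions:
 f(a) = C1 + C2*erf(sqrt(15)*a/5)


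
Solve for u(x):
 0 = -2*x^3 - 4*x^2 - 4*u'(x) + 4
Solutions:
 u(x) = C1 - x^4/8 - x^3/3 + x


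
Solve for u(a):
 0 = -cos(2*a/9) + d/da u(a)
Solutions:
 u(a) = C1 + 9*sin(2*a/9)/2


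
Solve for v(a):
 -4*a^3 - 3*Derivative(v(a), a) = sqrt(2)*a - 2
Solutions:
 v(a) = C1 - a^4/3 - sqrt(2)*a^2/6 + 2*a/3


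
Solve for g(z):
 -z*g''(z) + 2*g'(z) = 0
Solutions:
 g(z) = C1 + C2*z^3


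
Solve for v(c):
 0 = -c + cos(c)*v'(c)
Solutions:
 v(c) = C1 + Integral(c/cos(c), c)


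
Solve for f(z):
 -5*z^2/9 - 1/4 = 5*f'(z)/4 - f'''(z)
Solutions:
 f(z) = C1 + C2*exp(-sqrt(5)*z/2) + C3*exp(sqrt(5)*z/2) - 4*z^3/27 - 41*z/45


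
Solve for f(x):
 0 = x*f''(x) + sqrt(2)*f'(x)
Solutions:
 f(x) = C1 + C2*x^(1 - sqrt(2))


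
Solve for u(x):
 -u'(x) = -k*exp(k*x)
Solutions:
 u(x) = C1 + exp(k*x)


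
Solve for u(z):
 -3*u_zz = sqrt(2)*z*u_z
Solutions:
 u(z) = C1 + C2*erf(2^(3/4)*sqrt(3)*z/6)


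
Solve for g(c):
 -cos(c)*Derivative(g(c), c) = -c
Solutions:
 g(c) = C1 + Integral(c/cos(c), c)


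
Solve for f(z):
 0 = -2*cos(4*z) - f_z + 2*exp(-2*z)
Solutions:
 f(z) = C1 - sin(4*z)/2 - exp(-2*z)


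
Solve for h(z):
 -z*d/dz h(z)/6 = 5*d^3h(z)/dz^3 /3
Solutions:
 h(z) = C1 + Integral(C2*airyai(-10^(2/3)*z/10) + C3*airybi(-10^(2/3)*z/10), z)


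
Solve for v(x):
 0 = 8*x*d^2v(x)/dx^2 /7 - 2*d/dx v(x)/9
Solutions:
 v(x) = C1 + C2*x^(43/36)


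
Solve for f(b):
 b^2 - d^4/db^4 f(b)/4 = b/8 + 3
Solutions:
 f(b) = C1 + C2*b + C3*b^2 + C4*b^3 + b^6/90 - b^5/240 - b^4/2


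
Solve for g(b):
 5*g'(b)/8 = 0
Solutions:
 g(b) = C1


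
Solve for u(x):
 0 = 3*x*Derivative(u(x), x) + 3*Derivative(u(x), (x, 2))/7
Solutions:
 u(x) = C1 + C2*erf(sqrt(14)*x/2)


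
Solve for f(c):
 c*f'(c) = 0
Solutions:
 f(c) = C1


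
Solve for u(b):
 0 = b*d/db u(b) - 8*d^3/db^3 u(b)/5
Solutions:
 u(b) = C1 + Integral(C2*airyai(5^(1/3)*b/2) + C3*airybi(5^(1/3)*b/2), b)


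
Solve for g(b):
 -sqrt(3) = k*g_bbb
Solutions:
 g(b) = C1 + C2*b + C3*b^2 - sqrt(3)*b^3/(6*k)


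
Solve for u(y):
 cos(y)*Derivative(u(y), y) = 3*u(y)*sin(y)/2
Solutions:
 u(y) = C1/cos(y)^(3/2)


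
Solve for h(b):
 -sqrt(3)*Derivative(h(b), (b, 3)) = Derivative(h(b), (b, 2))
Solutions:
 h(b) = C1 + C2*b + C3*exp(-sqrt(3)*b/3)


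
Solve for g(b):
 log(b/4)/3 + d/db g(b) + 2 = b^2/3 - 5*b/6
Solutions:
 g(b) = C1 + b^3/9 - 5*b^2/12 - b*log(b)/3 - 5*b/3 + 2*b*log(2)/3


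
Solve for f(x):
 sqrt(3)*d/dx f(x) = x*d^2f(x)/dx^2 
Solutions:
 f(x) = C1 + C2*x^(1 + sqrt(3))


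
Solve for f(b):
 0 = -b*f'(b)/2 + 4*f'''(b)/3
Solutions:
 f(b) = C1 + Integral(C2*airyai(3^(1/3)*b/2) + C3*airybi(3^(1/3)*b/2), b)


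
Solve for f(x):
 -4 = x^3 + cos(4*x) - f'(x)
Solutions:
 f(x) = C1 + x^4/4 + 4*x + sin(4*x)/4


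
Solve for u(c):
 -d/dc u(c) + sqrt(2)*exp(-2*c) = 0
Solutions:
 u(c) = C1 - sqrt(2)*exp(-2*c)/2


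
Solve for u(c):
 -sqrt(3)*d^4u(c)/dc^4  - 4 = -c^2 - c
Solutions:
 u(c) = C1 + C2*c + C3*c^2 + C4*c^3 + sqrt(3)*c^6/1080 + sqrt(3)*c^5/360 - sqrt(3)*c^4/18


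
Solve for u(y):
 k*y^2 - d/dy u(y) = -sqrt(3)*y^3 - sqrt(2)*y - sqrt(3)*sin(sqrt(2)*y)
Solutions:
 u(y) = C1 + k*y^3/3 + sqrt(3)*y^4/4 + sqrt(2)*y^2/2 - sqrt(6)*cos(sqrt(2)*y)/2


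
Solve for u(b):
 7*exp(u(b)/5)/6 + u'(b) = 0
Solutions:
 u(b) = 5*log(1/(C1 + 7*b)) + 5*log(30)


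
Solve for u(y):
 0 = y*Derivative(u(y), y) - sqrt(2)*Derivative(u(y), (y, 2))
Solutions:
 u(y) = C1 + C2*erfi(2^(1/4)*y/2)


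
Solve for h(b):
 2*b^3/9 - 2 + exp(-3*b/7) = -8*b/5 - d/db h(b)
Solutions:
 h(b) = C1 - b^4/18 - 4*b^2/5 + 2*b + 7*exp(-3*b/7)/3


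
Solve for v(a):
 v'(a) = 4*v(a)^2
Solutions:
 v(a) = -1/(C1 + 4*a)


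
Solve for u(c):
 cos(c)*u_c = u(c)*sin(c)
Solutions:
 u(c) = C1/cos(c)


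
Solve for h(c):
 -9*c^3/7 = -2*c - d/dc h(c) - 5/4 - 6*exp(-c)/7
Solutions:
 h(c) = C1 + 9*c^4/28 - c^2 - 5*c/4 + 6*exp(-c)/7


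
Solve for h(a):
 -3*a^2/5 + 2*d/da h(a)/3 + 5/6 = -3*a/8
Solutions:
 h(a) = C1 + 3*a^3/10 - 9*a^2/32 - 5*a/4


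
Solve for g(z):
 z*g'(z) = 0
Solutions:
 g(z) = C1


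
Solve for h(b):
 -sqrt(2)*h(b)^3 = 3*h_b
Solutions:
 h(b) = -sqrt(6)*sqrt(-1/(C1 - sqrt(2)*b))/2
 h(b) = sqrt(6)*sqrt(-1/(C1 - sqrt(2)*b))/2


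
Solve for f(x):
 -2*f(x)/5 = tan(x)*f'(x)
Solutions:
 f(x) = C1/sin(x)^(2/5)


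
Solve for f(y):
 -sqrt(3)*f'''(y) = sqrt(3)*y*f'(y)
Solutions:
 f(y) = C1 + Integral(C2*airyai(-y) + C3*airybi(-y), y)


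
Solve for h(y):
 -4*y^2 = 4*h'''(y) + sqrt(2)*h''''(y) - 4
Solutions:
 h(y) = C1 + C2*y + C3*y^2 + C4*exp(-2*sqrt(2)*y) - y^5/60 + sqrt(2)*y^4/48 + y^3/8


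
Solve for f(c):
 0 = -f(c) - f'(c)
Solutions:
 f(c) = C1*exp(-c)


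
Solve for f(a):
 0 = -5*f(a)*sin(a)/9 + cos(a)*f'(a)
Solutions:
 f(a) = C1/cos(a)^(5/9)


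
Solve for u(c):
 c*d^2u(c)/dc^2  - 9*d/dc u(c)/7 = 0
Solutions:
 u(c) = C1 + C2*c^(16/7)


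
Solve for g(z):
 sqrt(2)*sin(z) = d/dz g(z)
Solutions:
 g(z) = C1 - sqrt(2)*cos(z)
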